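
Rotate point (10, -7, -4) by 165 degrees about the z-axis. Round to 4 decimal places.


x' = 10*cos(165) - -7*sin(165) = -7.8475
y' = 10*sin(165) + -7*cos(165) = 9.3497
z' = -4

(-7.8475, 9.3497, -4)


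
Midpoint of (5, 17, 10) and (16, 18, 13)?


Midpoint = ((5+16)/2, (17+18)/2, (10+13)/2) = (10.5, 17.5, 11.5)

(10.5, 17.5, 11.5)


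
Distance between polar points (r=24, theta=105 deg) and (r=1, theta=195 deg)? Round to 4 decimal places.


d = sqrt(r1^2 + r2^2 - 2*r1*r2*cos(t2-t1))
d = sqrt(24^2 + 1^2 - 2*24*1*cos(195-105)) = 24.0208

24.0208


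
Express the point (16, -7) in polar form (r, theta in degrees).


r = sqrt(16^2 + (-7)^2) = 17.4642
theta = atan2(-7, 16) = 336.3706 degrees

r = 17.4642, theta = 336.3706 degrees


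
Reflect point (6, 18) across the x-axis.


Reflection across x-axis: (x, y) -> (x, -y)
(6, 18) -> (6, -18)

(6, -18)


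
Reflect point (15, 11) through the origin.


Reflection through origin: (x, y) -> (-x, -y)
(15, 11) -> (-15, -11)

(-15, -11)


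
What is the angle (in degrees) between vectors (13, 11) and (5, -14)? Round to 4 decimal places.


dot = 13*5 + 11*-14 = -89
|u| = 17.0294, |v| = 14.8661
cos(angle) = -0.3516
angle = 110.5825 degrees

110.5825 degrees


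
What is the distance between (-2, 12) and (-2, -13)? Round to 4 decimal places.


d = sqrt((-2--2)^2 + (-13-12)^2) = 25

25


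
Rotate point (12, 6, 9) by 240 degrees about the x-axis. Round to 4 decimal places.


x' = 12
y' = 6*cos(240) - 9*sin(240) = 4.7942
z' = 6*sin(240) + 9*cos(240) = -9.6962

(12, 4.7942, -9.6962)


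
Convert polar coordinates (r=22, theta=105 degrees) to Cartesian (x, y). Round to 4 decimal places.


x = 22 * cos(105) = -5.694
y = 22 * sin(105) = 21.2504

(-5.694, 21.2504)


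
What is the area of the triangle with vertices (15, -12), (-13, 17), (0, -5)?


Area = |x1(y2-y3) + x2(y3-y1) + x3(y1-y2)| / 2
= |15*(17--5) + -13*(-5--12) + 0*(-12-17)| / 2
= 119.5

119.5


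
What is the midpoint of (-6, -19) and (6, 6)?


Midpoint = ((-6+6)/2, (-19+6)/2) = (0, -6.5)

(0, -6.5)


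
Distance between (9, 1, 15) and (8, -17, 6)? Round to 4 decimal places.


d = sqrt((8-9)^2 + (-17-1)^2 + (6-15)^2) = 20.1494

20.1494


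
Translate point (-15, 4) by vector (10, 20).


Translation: (x+dx, y+dy) = (-15+10, 4+20) = (-5, 24)

(-5, 24)


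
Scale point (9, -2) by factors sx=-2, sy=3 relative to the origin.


Scaling: (x*sx, y*sy) = (9*-2, -2*3) = (-18, -6)

(-18, -6)


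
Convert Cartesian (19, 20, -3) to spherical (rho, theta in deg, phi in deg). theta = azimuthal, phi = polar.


rho = sqrt(19^2 + 20^2 + (-3)^2) = 27.7489
theta = atan2(20, 19) = 46.4688 deg
phi = acos(-3/27.7489) = 96.2065 deg

rho = 27.7489, theta = 46.4688 deg, phi = 96.2065 deg


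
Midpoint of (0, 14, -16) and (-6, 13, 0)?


Midpoint = ((0+-6)/2, (14+13)/2, (-16+0)/2) = (-3, 13.5, -8)

(-3, 13.5, -8)


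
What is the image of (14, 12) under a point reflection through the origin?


Reflection through origin: (x, y) -> (-x, -y)
(14, 12) -> (-14, -12)

(-14, -12)


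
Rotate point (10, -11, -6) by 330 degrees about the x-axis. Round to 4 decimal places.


x' = 10
y' = -11*cos(330) - -6*sin(330) = -12.5263
z' = -11*sin(330) + -6*cos(330) = 0.3038

(10, -12.5263, 0.3038)


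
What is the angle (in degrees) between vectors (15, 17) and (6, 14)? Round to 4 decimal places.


dot = 15*6 + 17*14 = 328
|u| = 22.6716, |v| = 15.2315
cos(angle) = 0.9498
angle = 18.2251 degrees

18.2251 degrees


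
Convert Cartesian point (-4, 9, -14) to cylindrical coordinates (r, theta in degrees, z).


r = sqrt((-4)^2 + 9^2) = 9.8489
theta = atan2(9, -4) = 113.9625 deg
z = -14

r = 9.8489, theta = 113.9625 deg, z = -14


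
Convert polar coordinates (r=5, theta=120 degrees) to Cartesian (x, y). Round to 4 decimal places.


x = 5 * cos(120) = -2.5
y = 5 * sin(120) = 4.3301

(-2.5, 4.3301)


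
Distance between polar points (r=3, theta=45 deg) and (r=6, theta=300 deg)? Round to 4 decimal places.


d = sqrt(r1^2 + r2^2 - 2*r1*r2*cos(t2-t1))
d = sqrt(3^2 + 6^2 - 2*3*6*cos(300-45)) = 7.37

7.37


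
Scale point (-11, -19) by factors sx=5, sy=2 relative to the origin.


Scaling: (x*sx, y*sy) = (-11*5, -19*2) = (-55, -38)

(-55, -38)


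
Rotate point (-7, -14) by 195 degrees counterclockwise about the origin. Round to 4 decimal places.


x' = -7*cos(195) - -14*sin(195) = 3.138
y' = -7*sin(195) + -14*cos(195) = 15.3347

(3.138, 15.3347)


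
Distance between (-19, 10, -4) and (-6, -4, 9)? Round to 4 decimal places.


d = sqrt((-6--19)^2 + (-4-10)^2 + (9--4)^2) = 23.1084

23.1084


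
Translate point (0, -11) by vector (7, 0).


Translation: (x+dx, y+dy) = (0+7, -11+0) = (7, -11)

(7, -11)


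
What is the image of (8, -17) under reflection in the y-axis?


Reflection across y-axis: (x, y) -> (-x, y)
(8, -17) -> (-8, -17)

(-8, -17)


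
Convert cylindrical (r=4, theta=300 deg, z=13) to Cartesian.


x = 4 * cos(300) = 2
y = 4 * sin(300) = -3.4641
z = 13

(2, -3.4641, 13)


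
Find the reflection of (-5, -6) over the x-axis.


Reflection across x-axis: (x, y) -> (x, -y)
(-5, -6) -> (-5, 6)

(-5, 6)


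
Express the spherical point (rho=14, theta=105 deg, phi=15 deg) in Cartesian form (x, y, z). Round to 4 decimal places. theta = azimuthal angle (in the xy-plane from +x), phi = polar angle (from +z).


x = 14 * sin(15) * cos(105) = -0.9378
y = 14 * sin(15) * sin(105) = 3.5
z = 14 * cos(15) = 13.523

(-0.9378, 3.5, 13.523)


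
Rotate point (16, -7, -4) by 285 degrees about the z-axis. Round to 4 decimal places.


x' = 16*cos(285) - -7*sin(285) = -2.6204
y' = 16*sin(285) + -7*cos(285) = -17.2665
z' = -4

(-2.6204, -17.2665, -4)


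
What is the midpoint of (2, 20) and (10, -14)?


Midpoint = ((2+10)/2, (20+-14)/2) = (6, 3)

(6, 3)


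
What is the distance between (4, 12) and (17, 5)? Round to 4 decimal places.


d = sqrt((17-4)^2 + (5-12)^2) = 14.7648

14.7648


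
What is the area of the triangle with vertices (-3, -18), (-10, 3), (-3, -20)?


Area = |x1(y2-y3) + x2(y3-y1) + x3(y1-y2)| / 2
= |-3*(3--20) + -10*(-20--18) + -3*(-18-3)| / 2
= 7

7


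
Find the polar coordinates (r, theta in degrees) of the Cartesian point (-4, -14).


r = sqrt((-4)^2 + (-14)^2) = 14.5602
theta = atan2(-14, -4) = 254.0546 degrees

r = 14.5602, theta = 254.0546 degrees


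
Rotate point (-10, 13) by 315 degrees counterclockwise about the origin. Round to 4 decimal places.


x' = -10*cos(315) - 13*sin(315) = 2.1213
y' = -10*sin(315) + 13*cos(315) = 16.2635

(2.1213, 16.2635)


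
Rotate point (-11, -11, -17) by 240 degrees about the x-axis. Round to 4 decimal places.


x' = -11
y' = -11*cos(240) - -17*sin(240) = -9.2224
z' = -11*sin(240) + -17*cos(240) = 18.0263

(-11, -9.2224, 18.0263)


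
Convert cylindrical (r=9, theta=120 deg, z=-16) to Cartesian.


x = 9 * cos(120) = -4.5
y = 9 * sin(120) = 7.7942
z = -16

(-4.5, 7.7942, -16)


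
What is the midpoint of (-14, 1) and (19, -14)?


Midpoint = ((-14+19)/2, (1+-14)/2) = (2.5, -6.5)

(2.5, -6.5)


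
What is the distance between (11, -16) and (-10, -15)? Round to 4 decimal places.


d = sqrt((-10-11)^2 + (-15--16)^2) = 21.0238

21.0238


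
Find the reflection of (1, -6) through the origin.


Reflection through origin: (x, y) -> (-x, -y)
(1, -6) -> (-1, 6)

(-1, 6)


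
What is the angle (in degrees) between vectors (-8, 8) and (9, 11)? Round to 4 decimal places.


dot = -8*9 + 8*11 = 16
|u| = 11.3137, |v| = 14.2127
cos(angle) = 0.0995
angle = 84.2894 degrees

84.2894 degrees


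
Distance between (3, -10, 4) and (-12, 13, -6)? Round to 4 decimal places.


d = sqrt((-12-3)^2 + (13--10)^2 + (-6-4)^2) = 29.2233

29.2233


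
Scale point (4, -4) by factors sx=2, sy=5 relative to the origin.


Scaling: (x*sx, y*sy) = (4*2, -4*5) = (8, -20)

(8, -20)


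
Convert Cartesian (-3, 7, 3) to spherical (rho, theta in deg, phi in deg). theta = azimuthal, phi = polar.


rho = sqrt((-3)^2 + 7^2 + 3^2) = 8.1854
theta = atan2(7, -3) = 113.1986 deg
phi = acos(3/8.1854) = 68.4996 deg

rho = 8.1854, theta = 113.1986 deg, phi = 68.4996 deg


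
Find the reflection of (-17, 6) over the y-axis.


Reflection across y-axis: (x, y) -> (-x, y)
(-17, 6) -> (17, 6)

(17, 6)


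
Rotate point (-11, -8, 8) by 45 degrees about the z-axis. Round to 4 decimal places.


x' = -11*cos(45) - -8*sin(45) = -2.1213
y' = -11*sin(45) + -8*cos(45) = -13.435
z' = 8

(-2.1213, -13.435, 8)


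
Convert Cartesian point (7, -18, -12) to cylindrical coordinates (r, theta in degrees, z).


r = sqrt(7^2 + (-18)^2) = 19.3132
theta = atan2(-18, 7) = 291.2505 deg
z = -12

r = 19.3132, theta = 291.2505 deg, z = -12


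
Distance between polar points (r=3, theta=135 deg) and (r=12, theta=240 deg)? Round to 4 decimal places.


d = sqrt(r1^2 + r2^2 - 2*r1*r2*cos(t2-t1))
d = sqrt(3^2 + 12^2 - 2*3*12*cos(240-135)) = 13.101

13.101


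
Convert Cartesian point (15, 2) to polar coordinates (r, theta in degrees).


r = sqrt(15^2 + 2^2) = 15.1327
theta = atan2(2, 15) = 7.5946 degrees

r = 15.1327, theta = 7.5946 degrees


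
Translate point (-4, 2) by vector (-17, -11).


Translation: (x+dx, y+dy) = (-4+-17, 2+-11) = (-21, -9)

(-21, -9)


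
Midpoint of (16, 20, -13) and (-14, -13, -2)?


Midpoint = ((16+-14)/2, (20+-13)/2, (-13+-2)/2) = (1, 3.5, -7.5)

(1, 3.5, -7.5)


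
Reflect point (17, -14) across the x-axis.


Reflection across x-axis: (x, y) -> (x, -y)
(17, -14) -> (17, 14)

(17, 14)


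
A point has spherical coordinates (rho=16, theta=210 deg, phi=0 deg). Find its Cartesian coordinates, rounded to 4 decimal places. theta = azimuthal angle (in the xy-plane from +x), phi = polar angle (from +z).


x = 16 * sin(0) * cos(210) = 0
y = 16 * sin(0) * sin(210) = 0
z = 16 * cos(0) = 16

(0, 0, 16)


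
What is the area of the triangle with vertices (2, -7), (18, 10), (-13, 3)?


Area = |x1(y2-y3) + x2(y3-y1) + x3(y1-y2)| / 2
= |2*(10-3) + 18*(3--7) + -13*(-7-10)| / 2
= 207.5

207.5


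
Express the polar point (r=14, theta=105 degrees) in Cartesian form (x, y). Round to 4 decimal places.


x = 14 * cos(105) = -3.6235
y = 14 * sin(105) = 13.523

(-3.6235, 13.523)


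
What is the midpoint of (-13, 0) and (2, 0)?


Midpoint = ((-13+2)/2, (0+0)/2) = (-5.5, 0)

(-5.5, 0)


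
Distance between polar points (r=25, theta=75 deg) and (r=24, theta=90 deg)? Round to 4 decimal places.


d = sqrt(r1^2 + r2^2 - 2*r1*r2*cos(t2-t1))
d = sqrt(25^2 + 24^2 - 2*25*24*cos(90-75)) = 6.4722

6.4722


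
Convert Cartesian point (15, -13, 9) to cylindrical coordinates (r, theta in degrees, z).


r = sqrt(15^2 + (-13)^2) = 19.8494
theta = atan2(-13, 15) = 319.0856 deg
z = 9

r = 19.8494, theta = 319.0856 deg, z = 9


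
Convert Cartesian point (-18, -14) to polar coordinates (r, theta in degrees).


r = sqrt((-18)^2 + (-14)^2) = 22.8035
theta = atan2(-14, -18) = 217.875 degrees

r = 22.8035, theta = 217.875 degrees


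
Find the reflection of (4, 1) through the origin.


Reflection through origin: (x, y) -> (-x, -y)
(4, 1) -> (-4, -1)

(-4, -1)


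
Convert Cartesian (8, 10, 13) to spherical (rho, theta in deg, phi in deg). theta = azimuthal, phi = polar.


rho = sqrt(8^2 + 10^2 + 13^2) = 18.2483
theta = atan2(10, 8) = 51.3402 deg
phi = acos(13/18.2483) = 44.5698 deg

rho = 18.2483, theta = 51.3402 deg, phi = 44.5698 deg


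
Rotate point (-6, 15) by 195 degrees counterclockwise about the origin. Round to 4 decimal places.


x' = -6*cos(195) - 15*sin(195) = 9.6778
y' = -6*sin(195) + 15*cos(195) = -12.936

(9.6778, -12.936)


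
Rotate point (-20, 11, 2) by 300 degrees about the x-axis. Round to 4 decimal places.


x' = -20
y' = 11*cos(300) - 2*sin(300) = 7.2321
z' = 11*sin(300) + 2*cos(300) = -8.5263

(-20, 7.2321, -8.5263)


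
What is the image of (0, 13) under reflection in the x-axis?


Reflection across x-axis: (x, y) -> (x, -y)
(0, 13) -> (0, -13)

(0, -13)


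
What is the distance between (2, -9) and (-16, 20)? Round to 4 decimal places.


d = sqrt((-16-2)^2 + (20--9)^2) = 34.1321

34.1321


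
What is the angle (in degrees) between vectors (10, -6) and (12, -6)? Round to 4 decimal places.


dot = 10*12 + -6*-6 = 156
|u| = 11.6619, |v| = 13.4164
cos(angle) = 0.9971
angle = 4.3987 degrees

4.3987 degrees


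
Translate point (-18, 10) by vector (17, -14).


Translation: (x+dx, y+dy) = (-18+17, 10+-14) = (-1, -4)

(-1, -4)


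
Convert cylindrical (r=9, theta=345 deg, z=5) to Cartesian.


x = 9 * cos(345) = 8.6933
y = 9 * sin(345) = -2.3294
z = 5

(8.6933, -2.3294, 5)


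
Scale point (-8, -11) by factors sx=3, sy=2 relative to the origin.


Scaling: (x*sx, y*sy) = (-8*3, -11*2) = (-24, -22)

(-24, -22)


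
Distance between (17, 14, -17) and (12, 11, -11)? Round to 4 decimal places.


d = sqrt((12-17)^2 + (11-14)^2 + (-11--17)^2) = 8.3666

8.3666


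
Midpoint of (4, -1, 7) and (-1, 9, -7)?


Midpoint = ((4+-1)/2, (-1+9)/2, (7+-7)/2) = (1.5, 4, 0)

(1.5, 4, 0)


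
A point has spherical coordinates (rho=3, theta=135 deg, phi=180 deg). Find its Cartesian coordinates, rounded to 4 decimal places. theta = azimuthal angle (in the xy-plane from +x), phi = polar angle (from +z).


x = 3 * sin(180) * cos(135) = 0
y = 3 * sin(180) * sin(135) = 0
z = 3 * cos(180) = -3

(0, 0, -3)


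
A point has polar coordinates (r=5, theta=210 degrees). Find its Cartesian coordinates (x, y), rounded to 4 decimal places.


x = 5 * cos(210) = -4.3301
y = 5 * sin(210) = -2.5

(-4.3301, -2.5)


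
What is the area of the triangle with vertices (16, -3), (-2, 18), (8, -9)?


Area = |x1(y2-y3) + x2(y3-y1) + x3(y1-y2)| / 2
= |16*(18--9) + -2*(-9--3) + 8*(-3-18)| / 2
= 138

138


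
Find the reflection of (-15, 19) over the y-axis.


Reflection across y-axis: (x, y) -> (-x, y)
(-15, 19) -> (15, 19)

(15, 19)


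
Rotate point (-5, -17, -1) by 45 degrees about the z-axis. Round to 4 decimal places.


x' = -5*cos(45) - -17*sin(45) = 8.4853
y' = -5*sin(45) + -17*cos(45) = -15.5563
z' = -1

(8.4853, -15.5563, -1)


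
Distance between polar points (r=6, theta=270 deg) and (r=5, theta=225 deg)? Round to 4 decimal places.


d = sqrt(r1^2 + r2^2 - 2*r1*r2*cos(t2-t1))
d = sqrt(6^2 + 5^2 - 2*6*5*cos(225-270)) = 4.3097

4.3097


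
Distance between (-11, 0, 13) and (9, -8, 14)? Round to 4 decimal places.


d = sqrt((9--11)^2 + (-8-0)^2 + (14-13)^2) = 21.5639

21.5639


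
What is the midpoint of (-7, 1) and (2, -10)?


Midpoint = ((-7+2)/2, (1+-10)/2) = (-2.5, -4.5)

(-2.5, -4.5)


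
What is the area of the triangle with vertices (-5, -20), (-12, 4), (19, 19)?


Area = |x1(y2-y3) + x2(y3-y1) + x3(y1-y2)| / 2
= |-5*(4-19) + -12*(19--20) + 19*(-20-4)| / 2
= 424.5

424.5


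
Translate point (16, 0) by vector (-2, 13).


Translation: (x+dx, y+dy) = (16+-2, 0+13) = (14, 13)

(14, 13)


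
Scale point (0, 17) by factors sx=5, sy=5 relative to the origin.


Scaling: (x*sx, y*sy) = (0*5, 17*5) = (0, 85)

(0, 85)


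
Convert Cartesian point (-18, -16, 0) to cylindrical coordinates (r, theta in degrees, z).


r = sqrt((-18)^2 + (-16)^2) = 24.0832
theta = atan2(-16, -18) = 221.6335 deg
z = 0

r = 24.0832, theta = 221.6335 deg, z = 0


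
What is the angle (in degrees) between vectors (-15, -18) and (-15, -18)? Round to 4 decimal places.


dot = -15*-15 + -18*-18 = 549
|u| = 23.4307, |v| = 23.4307
cos(angle) = 1
angle = 0 degrees

0 degrees


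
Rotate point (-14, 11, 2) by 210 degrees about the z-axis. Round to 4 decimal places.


x' = -14*cos(210) - 11*sin(210) = 17.6244
y' = -14*sin(210) + 11*cos(210) = -2.5263
z' = 2

(17.6244, -2.5263, 2)


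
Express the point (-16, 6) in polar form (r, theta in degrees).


r = sqrt((-16)^2 + 6^2) = 17.088
theta = atan2(6, -16) = 159.444 degrees

r = 17.088, theta = 159.444 degrees


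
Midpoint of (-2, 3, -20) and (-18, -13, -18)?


Midpoint = ((-2+-18)/2, (3+-13)/2, (-20+-18)/2) = (-10, -5, -19)

(-10, -5, -19)


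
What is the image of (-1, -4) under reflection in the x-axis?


Reflection across x-axis: (x, y) -> (x, -y)
(-1, -4) -> (-1, 4)

(-1, 4)


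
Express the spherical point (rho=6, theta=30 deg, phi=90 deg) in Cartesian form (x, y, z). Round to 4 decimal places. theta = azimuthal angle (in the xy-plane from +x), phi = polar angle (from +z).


x = 6 * sin(90) * cos(30) = 5.1962
y = 6 * sin(90) * sin(30) = 3
z = 6 * cos(90) = 0

(5.1962, 3, 0)


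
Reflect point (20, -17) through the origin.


Reflection through origin: (x, y) -> (-x, -y)
(20, -17) -> (-20, 17)

(-20, 17)


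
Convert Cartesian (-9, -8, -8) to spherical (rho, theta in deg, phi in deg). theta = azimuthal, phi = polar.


rho = sqrt((-9)^2 + (-8)^2 + (-8)^2) = 14.4568
theta = atan2(-8, -9) = 221.6335 deg
phi = acos(-8/14.4568) = 123.5986 deg

rho = 14.4568, theta = 221.6335 deg, phi = 123.5986 deg


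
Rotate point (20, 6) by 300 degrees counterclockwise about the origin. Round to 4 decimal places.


x' = 20*cos(300) - 6*sin(300) = 15.1962
y' = 20*sin(300) + 6*cos(300) = -14.3205

(15.1962, -14.3205)


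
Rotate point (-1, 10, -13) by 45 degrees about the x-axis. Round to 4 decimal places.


x' = -1
y' = 10*cos(45) - -13*sin(45) = 16.2635
z' = 10*sin(45) + -13*cos(45) = -2.1213

(-1, 16.2635, -2.1213)


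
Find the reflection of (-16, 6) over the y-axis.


Reflection across y-axis: (x, y) -> (-x, y)
(-16, 6) -> (16, 6)

(16, 6)


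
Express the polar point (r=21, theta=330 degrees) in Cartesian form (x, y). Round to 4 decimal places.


x = 21 * cos(330) = 18.1865
y = 21 * sin(330) = -10.5

(18.1865, -10.5)


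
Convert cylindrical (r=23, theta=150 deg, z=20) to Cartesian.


x = 23 * cos(150) = -19.9186
y = 23 * sin(150) = 11.5
z = 20

(-19.9186, 11.5, 20)


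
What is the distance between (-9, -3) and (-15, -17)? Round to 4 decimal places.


d = sqrt((-15--9)^2 + (-17--3)^2) = 15.2315

15.2315


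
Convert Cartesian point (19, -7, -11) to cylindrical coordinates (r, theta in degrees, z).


r = sqrt(19^2 + (-7)^2) = 20.2485
theta = atan2(-7, 19) = 339.7751 deg
z = -11

r = 20.2485, theta = 339.7751 deg, z = -11


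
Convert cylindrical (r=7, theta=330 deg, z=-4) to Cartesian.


x = 7 * cos(330) = 6.0622
y = 7 * sin(330) = -3.5
z = -4

(6.0622, -3.5, -4)


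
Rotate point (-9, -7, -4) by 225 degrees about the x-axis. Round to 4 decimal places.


x' = -9
y' = -7*cos(225) - -4*sin(225) = 2.1213
z' = -7*sin(225) + -4*cos(225) = 7.7782

(-9, 2.1213, 7.7782)


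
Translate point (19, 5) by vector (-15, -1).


Translation: (x+dx, y+dy) = (19+-15, 5+-1) = (4, 4)

(4, 4)


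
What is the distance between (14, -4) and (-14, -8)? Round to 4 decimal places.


d = sqrt((-14-14)^2 + (-8--4)^2) = 28.2843

28.2843


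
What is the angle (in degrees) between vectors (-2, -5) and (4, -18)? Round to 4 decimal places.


dot = -2*4 + -5*-18 = 82
|u| = 5.3852, |v| = 18.4391
cos(angle) = 0.8258
angle = 34.3302 degrees

34.3302 degrees


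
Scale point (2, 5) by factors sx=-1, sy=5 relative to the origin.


Scaling: (x*sx, y*sy) = (2*-1, 5*5) = (-2, 25)

(-2, 25)


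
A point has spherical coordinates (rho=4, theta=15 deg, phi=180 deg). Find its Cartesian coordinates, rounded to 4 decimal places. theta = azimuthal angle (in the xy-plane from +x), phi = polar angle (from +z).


x = 4 * sin(180) * cos(15) = 0
y = 4 * sin(180) * sin(15) = 0
z = 4 * cos(180) = -4

(0, 0, -4)


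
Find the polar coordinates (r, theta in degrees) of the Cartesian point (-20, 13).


r = sqrt((-20)^2 + 13^2) = 23.8537
theta = atan2(13, -20) = 146.9761 degrees

r = 23.8537, theta = 146.9761 degrees


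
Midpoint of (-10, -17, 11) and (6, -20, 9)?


Midpoint = ((-10+6)/2, (-17+-20)/2, (11+9)/2) = (-2, -18.5, 10)

(-2, -18.5, 10)


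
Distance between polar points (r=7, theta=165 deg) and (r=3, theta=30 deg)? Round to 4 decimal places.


d = sqrt(r1^2 + r2^2 - 2*r1*r2*cos(t2-t1))
d = sqrt(7^2 + 3^2 - 2*7*3*cos(30-165)) = 9.3647

9.3647


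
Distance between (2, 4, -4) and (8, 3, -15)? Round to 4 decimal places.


d = sqrt((8-2)^2 + (3-4)^2 + (-15--4)^2) = 12.5698

12.5698


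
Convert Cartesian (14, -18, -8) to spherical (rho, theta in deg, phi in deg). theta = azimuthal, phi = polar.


rho = sqrt(14^2 + (-18)^2 + (-8)^2) = 24.1661
theta = atan2(-18, 14) = 307.875 deg
phi = acos(-8/24.1661) = 109.3321 deg

rho = 24.1661, theta = 307.875 deg, phi = 109.3321 deg


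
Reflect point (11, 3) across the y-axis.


Reflection across y-axis: (x, y) -> (-x, y)
(11, 3) -> (-11, 3)

(-11, 3)


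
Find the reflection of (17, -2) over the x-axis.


Reflection across x-axis: (x, y) -> (x, -y)
(17, -2) -> (17, 2)

(17, 2)


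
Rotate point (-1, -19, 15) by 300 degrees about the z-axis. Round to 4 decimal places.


x' = -1*cos(300) - -19*sin(300) = -16.9545
y' = -1*sin(300) + -19*cos(300) = -8.634
z' = 15

(-16.9545, -8.634, 15)


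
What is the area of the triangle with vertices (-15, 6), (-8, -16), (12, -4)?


Area = |x1(y2-y3) + x2(y3-y1) + x3(y1-y2)| / 2
= |-15*(-16--4) + -8*(-4-6) + 12*(6--16)| / 2
= 262

262


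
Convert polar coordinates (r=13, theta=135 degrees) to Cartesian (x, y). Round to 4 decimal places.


x = 13 * cos(135) = -9.1924
y = 13 * sin(135) = 9.1924

(-9.1924, 9.1924)


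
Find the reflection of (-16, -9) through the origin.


Reflection through origin: (x, y) -> (-x, -y)
(-16, -9) -> (16, 9)

(16, 9)


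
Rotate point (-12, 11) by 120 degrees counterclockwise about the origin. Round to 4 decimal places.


x' = -12*cos(120) - 11*sin(120) = -3.5263
y' = -12*sin(120) + 11*cos(120) = -15.8923

(-3.5263, -15.8923)


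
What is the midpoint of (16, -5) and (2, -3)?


Midpoint = ((16+2)/2, (-5+-3)/2) = (9, -4)

(9, -4)


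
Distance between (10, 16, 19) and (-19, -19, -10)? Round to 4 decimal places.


d = sqrt((-19-10)^2 + (-19-16)^2 + (-10-19)^2) = 53.9166

53.9166


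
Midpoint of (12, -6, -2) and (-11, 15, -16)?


Midpoint = ((12+-11)/2, (-6+15)/2, (-2+-16)/2) = (0.5, 4.5, -9)

(0.5, 4.5, -9)


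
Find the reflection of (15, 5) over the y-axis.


Reflection across y-axis: (x, y) -> (-x, y)
(15, 5) -> (-15, 5)

(-15, 5)


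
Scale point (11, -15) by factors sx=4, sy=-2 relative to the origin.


Scaling: (x*sx, y*sy) = (11*4, -15*-2) = (44, 30)

(44, 30)


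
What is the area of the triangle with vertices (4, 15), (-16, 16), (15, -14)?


Area = |x1(y2-y3) + x2(y3-y1) + x3(y1-y2)| / 2
= |4*(16--14) + -16*(-14-15) + 15*(15-16)| / 2
= 284.5

284.5


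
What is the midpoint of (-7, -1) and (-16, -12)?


Midpoint = ((-7+-16)/2, (-1+-12)/2) = (-11.5, -6.5)

(-11.5, -6.5)


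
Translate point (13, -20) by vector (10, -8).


Translation: (x+dx, y+dy) = (13+10, -20+-8) = (23, -28)

(23, -28)


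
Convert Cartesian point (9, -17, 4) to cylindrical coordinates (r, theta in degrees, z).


r = sqrt(9^2 + (-17)^2) = 19.2354
theta = atan2(-17, 9) = 297.8973 deg
z = 4

r = 19.2354, theta = 297.8973 deg, z = 4


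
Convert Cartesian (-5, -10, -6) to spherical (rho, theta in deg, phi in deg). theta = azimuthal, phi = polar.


rho = sqrt((-5)^2 + (-10)^2 + (-6)^2) = 12.6886
theta = atan2(-10, -5) = 243.4349 deg
phi = acos(-6/12.6886) = 118.2205 deg

rho = 12.6886, theta = 243.4349 deg, phi = 118.2205 deg


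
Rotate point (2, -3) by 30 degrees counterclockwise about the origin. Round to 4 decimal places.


x' = 2*cos(30) - -3*sin(30) = 3.2321
y' = 2*sin(30) + -3*cos(30) = -1.5981

(3.2321, -1.5981)


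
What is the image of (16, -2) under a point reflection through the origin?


Reflection through origin: (x, y) -> (-x, -y)
(16, -2) -> (-16, 2)

(-16, 2)


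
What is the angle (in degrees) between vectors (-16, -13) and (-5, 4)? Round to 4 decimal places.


dot = -16*-5 + -13*4 = 28
|u| = 20.6155, |v| = 6.4031
cos(angle) = 0.2121
angle = 77.7537 degrees

77.7537 degrees


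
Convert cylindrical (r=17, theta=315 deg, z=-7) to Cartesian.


x = 17 * cos(315) = 12.0208
y = 17 * sin(315) = -12.0208
z = -7

(12.0208, -12.0208, -7)


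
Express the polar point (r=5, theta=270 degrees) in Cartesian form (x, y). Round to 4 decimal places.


x = 5 * cos(270) = 0
y = 5 * sin(270) = -5

(0, -5)


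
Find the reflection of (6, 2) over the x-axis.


Reflection across x-axis: (x, y) -> (x, -y)
(6, 2) -> (6, -2)

(6, -2)


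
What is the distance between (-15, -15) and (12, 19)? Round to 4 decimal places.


d = sqrt((12--15)^2 + (19--15)^2) = 43.4166

43.4166


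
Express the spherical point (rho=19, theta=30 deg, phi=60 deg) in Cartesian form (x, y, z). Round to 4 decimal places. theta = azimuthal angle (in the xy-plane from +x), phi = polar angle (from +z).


x = 19 * sin(60) * cos(30) = 14.25
y = 19 * sin(60) * sin(30) = 8.2272
z = 19 * cos(60) = 9.5

(14.25, 8.2272, 9.5)


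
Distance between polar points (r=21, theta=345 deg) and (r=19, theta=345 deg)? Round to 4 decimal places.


d = sqrt(r1^2 + r2^2 - 2*r1*r2*cos(t2-t1))
d = sqrt(21^2 + 19^2 - 2*21*19*cos(345-345)) = 2

2


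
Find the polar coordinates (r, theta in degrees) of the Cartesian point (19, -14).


r = sqrt(19^2 + (-14)^2) = 23.6008
theta = atan2(-14, 19) = 323.6156 degrees

r = 23.6008, theta = 323.6156 degrees


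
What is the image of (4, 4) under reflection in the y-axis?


Reflection across y-axis: (x, y) -> (-x, y)
(4, 4) -> (-4, 4)

(-4, 4)


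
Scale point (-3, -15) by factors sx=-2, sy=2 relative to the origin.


Scaling: (x*sx, y*sy) = (-3*-2, -15*2) = (6, -30)

(6, -30)


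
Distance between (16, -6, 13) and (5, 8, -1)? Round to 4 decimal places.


d = sqrt((5-16)^2 + (8--6)^2 + (-1-13)^2) = 22.6495

22.6495


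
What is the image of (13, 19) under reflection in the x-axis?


Reflection across x-axis: (x, y) -> (x, -y)
(13, 19) -> (13, -19)

(13, -19)


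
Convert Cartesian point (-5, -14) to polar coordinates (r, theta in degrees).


r = sqrt((-5)^2 + (-14)^2) = 14.8661
theta = atan2(-14, -5) = 250.3462 degrees

r = 14.8661, theta = 250.3462 degrees


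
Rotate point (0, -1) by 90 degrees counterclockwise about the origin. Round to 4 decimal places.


x' = 0*cos(90) - -1*sin(90) = 1
y' = 0*sin(90) + -1*cos(90) = 0

(1, 0)


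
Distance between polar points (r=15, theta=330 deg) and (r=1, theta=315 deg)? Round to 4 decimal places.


d = sqrt(r1^2 + r2^2 - 2*r1*r2*cos(t2-t1))
d = sqrt(15^2 + 1^2 - 2*15*1*cos(315-330)) = 14.0365

14.0365


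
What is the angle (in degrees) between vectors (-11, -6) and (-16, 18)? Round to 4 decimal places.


dot = -11*-16 + -6*18 = 68
|u| = 12.53, |v| = 24.0832
cos(angle) = 0.2253
angle = 76.9769 degrees

76.9769 degrees


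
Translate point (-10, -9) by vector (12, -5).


Translation: (x+dx, y+dy) = (-10+12, -9+-5) = (2, -14)

(2, -14)


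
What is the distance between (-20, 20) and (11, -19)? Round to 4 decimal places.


d = sqrt((11--20)^2 + (-19-20)^2) = 49.8197

49.8197


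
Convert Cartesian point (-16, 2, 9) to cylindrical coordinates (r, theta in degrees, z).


r = sqrt((-16)^2 + 2^2) = 16.1245
theta = atan2(2, -16) = 172.875 deg
z = 9

r = 16.1245, theta = 172.875 deg, z = 9


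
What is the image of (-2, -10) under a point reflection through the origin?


Reflection through origin: (x, y) -> (-x, -y)
(-2, -10) -> (2, 10)

(2, 10)


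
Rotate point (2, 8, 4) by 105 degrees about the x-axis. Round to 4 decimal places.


x' = 2
y' = 8*cos(105) - 4*sin(105) = -5.9343
z' = 8*sin(105) + 4*cos(105) = 6.6921

(2, -5.9343, 6.6921)


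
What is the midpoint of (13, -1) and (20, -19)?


Midpoint = ((13+20)/2, (-1+-19)/2) = (16.5, -10)

(16.5, -10)


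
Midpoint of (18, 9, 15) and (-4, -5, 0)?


Midpoint = ((18+-4)/2, (9+-5)/2, (15+0)/2) = (7, 2, 7.5)

(7, 2, 7.5)


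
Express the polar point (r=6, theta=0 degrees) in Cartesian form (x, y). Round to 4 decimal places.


x = 6 * cos(0) = 6
y = 6 * sin(0) = 0

(6, 0)


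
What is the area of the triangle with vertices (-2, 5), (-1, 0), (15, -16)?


Area = |x1(y2-y3) + x2(y3-y1) + x3(y1-y2)| / 2
= |-2*(0--16) + -1*(-16-5) + 15*(5-0)| / 2
= 32

32


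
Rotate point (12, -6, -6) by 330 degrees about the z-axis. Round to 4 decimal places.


x' = 12*cos(330) - -6*sin(330) = 7.3923
y' = 12*sin(330) + -6*cos(330) = -11.1962
z' = -6

(7.3923, -11.1962, -6)


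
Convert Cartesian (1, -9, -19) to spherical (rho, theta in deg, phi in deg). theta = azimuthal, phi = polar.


rho = sqrt(1^2 + (-9)^2 + (-19)^2) = 21.0476
theta = atan2(-9, 1) = 276.3402 deg
phi = acos(-19/21.0476) = 154.5176 deg

rho = 21.0476, theta = 276.3402 deg, phi = 154.5176 deg


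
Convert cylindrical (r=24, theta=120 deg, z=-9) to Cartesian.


x = 24 * cos(120) = -12
y = 24 * sin(120) = 20.7846
z = -9

(-12, 20.7846, -9)


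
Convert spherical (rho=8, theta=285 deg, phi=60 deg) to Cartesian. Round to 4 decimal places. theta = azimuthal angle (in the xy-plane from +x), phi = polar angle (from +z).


x = 8 * sin(60) * cos(285) = 1.7932
y = 8 * sin(60) * sin(285) = -6.6921
z = 8 * cos(60) = 4

(1.7932, -6.6921, 4)


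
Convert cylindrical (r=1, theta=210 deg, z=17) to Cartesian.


x = 1 * cos(210) = -0.866
y = 1 * sin(210) = -0.5
z = 17

(-0.866, -0.5, 17)


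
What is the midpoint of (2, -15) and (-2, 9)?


Midpoint = ((2+-2)/2, (-15+9)/2) = (0, -3)

(0, -3)


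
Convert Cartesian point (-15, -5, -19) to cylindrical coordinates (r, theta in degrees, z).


r = sqrt((-15)^2 + (-5)^2) = 15.8114
theta = atan2(-5, -15) = 198.4349 deg
z = -19

r = 15.8114, theta = 198.4349 deg, z = -19


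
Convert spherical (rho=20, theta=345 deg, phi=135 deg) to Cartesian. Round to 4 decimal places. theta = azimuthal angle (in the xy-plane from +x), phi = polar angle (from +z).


x = 20 * sin(135) * cos(345) = 13.6603
y = 20 * sin(135) * sin(345) = -3.6603
z = 20 * cos(135) = -14.1421

(13.6603, -3.6603, -14.1421)


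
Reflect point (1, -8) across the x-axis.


Reflection across x-axis: (x, y) -> (x, -y)
(1, -8) -> (1, 8)

(1, 8)


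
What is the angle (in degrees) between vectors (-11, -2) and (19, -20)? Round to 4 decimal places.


dot = -11*19 + -2*-20 = -169
|u| = 11.1803, |v| = 27.5862
cos(angle) = -0.5479
angle = 123.2264 degrees

123.2264 degrees


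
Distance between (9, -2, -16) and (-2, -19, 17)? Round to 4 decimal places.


d = sqrt((-2-9)^2 + (-19--2)^2 + (17--16)^2) = 38.7169

38.7169


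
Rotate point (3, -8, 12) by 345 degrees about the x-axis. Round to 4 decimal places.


x' = 3
y' = -8*cos(345) - 12*sin(345) = -4.6216
z' = -8*sin(345) + 12*cos(345) = 13.6617

(3, -4.6216, 13.6617)


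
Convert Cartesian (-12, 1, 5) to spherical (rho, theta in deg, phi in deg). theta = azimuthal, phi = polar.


rho = sqrt((-12)^2 + 1^2 + 5^2) = 13.0384
theta = atan2(1, -12) = 175.2364 deg
phi = acos(5/13.0384) = 67.4504 deg

rho = 13.0384, theta = 175.2364 deg, phi = 67.4504 deg


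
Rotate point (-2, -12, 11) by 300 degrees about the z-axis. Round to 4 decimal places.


x' = -2*cos(300) - -12*sin(300) = -11.3923
y' = -2*sin(300) + -12*cos(300) = -4.2679
z' = 11

(-11.3923, -4.2679, 11)


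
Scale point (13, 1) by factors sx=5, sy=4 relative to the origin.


Scaling: (x*sx, y*sy) = (13*5, 1*4) = (65, 4)

(65, 4)


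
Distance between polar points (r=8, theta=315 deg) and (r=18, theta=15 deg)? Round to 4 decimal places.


d = sqrt(r1^2 + r2^2 - 2*r1*r2*cos(t2-t1))
d = sqrt(8^2 + 18^2 - 2*8*18*cos(15-315)) = 15.6205

15.6205


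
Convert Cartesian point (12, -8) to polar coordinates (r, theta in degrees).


r = sqrt(12^2 + (-8)^2) = 14.4222
theta = atan2(-8, 12) = 326.3099 degrees

r = 14.4222, theta = 326.3099 degrees


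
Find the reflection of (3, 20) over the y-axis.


Reflection across y-axis: (x, y) -> (-x, y)
(3, 20) -> (-3, 20)

(-3, 20)


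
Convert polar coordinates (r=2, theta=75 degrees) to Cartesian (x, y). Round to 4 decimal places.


x = 2 * cos(75) = 0.5176
y = 2 * sin(75) = 1.9319

(0.5176, 1.9319)


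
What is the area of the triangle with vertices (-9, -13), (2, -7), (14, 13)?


Area = |x1(y2-y3) + x2(y3-y1) + x3(y1-y2)| / 2
= |-9*(-7-13) + 2*(13--13) + 14*(-13--7)| / 2
= 74

74


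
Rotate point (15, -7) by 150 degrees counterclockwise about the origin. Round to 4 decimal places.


x' = 15*cos(150) - -7*sin(150) = -9.4904
y' = 15*sin(150) + -7*cos(150) = 13.5622

(-9.4904, 13.5622)


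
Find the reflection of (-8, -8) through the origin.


Reflection through origin: (x, y) -> (-x, -y)
(-8, -8) -> (8, 8)

(8, 8)


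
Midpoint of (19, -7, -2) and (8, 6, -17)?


Midpoint = ((19+8)/2, (-7+6)/2, (-2+-17)/2) = (13.5, -0.5, -9.5)

(13.5, -0.5, -9.5)


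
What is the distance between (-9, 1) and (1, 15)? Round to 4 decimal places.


d = sqrt((1--9)^2 + (15-1)^2) = 17.2047

17.2047


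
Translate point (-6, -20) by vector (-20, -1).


Translation: (x+dx, y+dy) = (-6+-20, -20+-1) = (-26, -21)

(-26, -21)


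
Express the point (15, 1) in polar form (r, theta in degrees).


r = sqrt(15^2 + 1^2) = 15.0333
theta = atan2(1, 15) = 3.8141 degrees

r = 15.0333, theta = 3.8141 degrees


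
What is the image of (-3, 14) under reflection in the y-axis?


Reflection across y-axis: (x, y) -> (-x, y)
(-3, 14) -> (3, 14)

(3, 14)


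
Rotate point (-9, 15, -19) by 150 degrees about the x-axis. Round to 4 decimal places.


x' = -9
y' = 15*cos(150) - -19*sin(150) = -3.4904
z' = 15*sin(150) + -19*cos(150) = 23.9545

(-9, -3.4904, 23.9545)


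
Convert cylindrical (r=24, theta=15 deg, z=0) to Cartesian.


x = 24 * cos(15) = 23.1822
y = 24 * sin(15) = 6.2117
z = 0

(23.1822, 6.2117, 0)


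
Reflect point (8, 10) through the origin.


Reflection through origin: (x, y) -> (-x, -y)
(8, 10) -> (-8, -10)

(-8, -10)


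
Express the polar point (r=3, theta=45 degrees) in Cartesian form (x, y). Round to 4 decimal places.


x = 3 * cos(45) = 2.1213
y = 3 * sin(45) = 2.1213

(2.1213, 2.1213)


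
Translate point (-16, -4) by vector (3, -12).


Translation: (x+dx, y+dy) = (-16+3, -4+-12) = (-13, -16)

(-13, -16)


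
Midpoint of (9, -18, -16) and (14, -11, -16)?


Midpoint = ((9+14)/2, (-18+-11)/2, (-16+-16)/2) = (11.5, -14.5, -16)

(11.5, -14.5, -16)


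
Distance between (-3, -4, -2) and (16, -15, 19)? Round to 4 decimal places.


d = sqrt((16--3)^2 + (-15--4)^2 + (19--2)^2) = 30.3809

30.3809


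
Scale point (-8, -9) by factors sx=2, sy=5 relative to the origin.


Scaling: (x*sx, y*sy) = (-8*2, -9*5) = (-16, -45)

(-16, -45)


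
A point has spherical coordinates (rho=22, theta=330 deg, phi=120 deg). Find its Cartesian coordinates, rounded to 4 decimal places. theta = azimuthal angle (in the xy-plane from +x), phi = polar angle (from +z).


x = 22 * sin(120) * cos(330) = 16.5
y = 22 * sin(120) * sin(330) = -9.5263
z = 22 * cos(120) = -11

(16.5, -9.5263, -11)


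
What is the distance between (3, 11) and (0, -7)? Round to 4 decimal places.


d = sqrt((0-3)^2 + (-7-11)^2) = 18.2483

18.2483


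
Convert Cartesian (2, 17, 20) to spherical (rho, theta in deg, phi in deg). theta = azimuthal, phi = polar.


rho = sqrt(2^2 + 17^2 + 20^2) = 26.3249
theta = atan2(17, 2) = 83.2902 deg
phi = acos(20/26.3249) = 40.559 deg

rho = 26.3249, theta = 83.2902 deg, phi = 40.559 deg


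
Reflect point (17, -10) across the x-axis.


Reflection across x-axis: (x, y) -> (x, -y)
(17, -10) -> (17, 10)

(17, 10)


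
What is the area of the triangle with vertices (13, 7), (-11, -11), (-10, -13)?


Area = |x1(y2-y3) + x2(y3-y1) + x3(y1-y2)| / 2
= |13*(-11--13) + -11*(-13-7) + -10*(7--11)| / 2
= 33

33


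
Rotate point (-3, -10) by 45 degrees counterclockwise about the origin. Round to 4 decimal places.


x' = -3*cos(45) - -10*sin(45) = 4.9497
y' = -3*sin(45) + -10*cos(45) = -9.1924

(4.9497, -9.1924)


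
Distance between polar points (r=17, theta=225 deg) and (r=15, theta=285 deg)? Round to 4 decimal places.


d = sqrt(r1^2 + r2^2 - 2*r1*r2*cos(t2-t1))
d = sqrt(17^2 + 15^2 - 2*17*15*cos(285-225)) = 16.0935

16.0935


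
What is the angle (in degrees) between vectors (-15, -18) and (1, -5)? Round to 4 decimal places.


dot = -15*1 + -18*-5 = 75
|u| = 23.4307, |v| = 5.099
cos(angle) = 0.6278
angle = 51.1155 degrees

51.1155 degrees


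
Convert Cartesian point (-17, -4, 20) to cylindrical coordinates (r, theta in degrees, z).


r = sqrt((-17)^2 + (-4)^2) = 17.4642
theta = atan2(-4, -17) = 193.2405 deg
z = 20

r = 17.4642, theta = 193.2405 deg, z = 20


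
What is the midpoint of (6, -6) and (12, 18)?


Midpoint = ((6+12)/2, (-6+18)/2) = (9, 6)

(9, 6)


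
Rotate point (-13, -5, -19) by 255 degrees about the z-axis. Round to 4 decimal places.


x' = -13*cos(255) - -5*sin(255) = -1.465
y' = -13*sin(255) + -5*cos(255) = 13.8511
z' = -19

(-1.465, 13.8511, -19)


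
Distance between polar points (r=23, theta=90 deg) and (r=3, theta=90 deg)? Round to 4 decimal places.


d = sqrt(r1^2 + r2^2 - 2*r1*r2*cos(t2-t1))
d = sqrt(23^2 + 3^2 - 2*23*3*cos(90-90)) = 20

20


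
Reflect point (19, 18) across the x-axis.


Reflection across x-axis: (x, y) -> (x, -y)
(19, 18) -> (19, -18)

(19, -18)


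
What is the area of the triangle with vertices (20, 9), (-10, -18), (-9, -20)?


Area = |x1(y2-y3) + x2(y3-y1) + x3(y1-y2)| / 2
= |20*(-18--20) + -10*(-20-9) + -9*(9--18)| / 2
= 43.5

43.5


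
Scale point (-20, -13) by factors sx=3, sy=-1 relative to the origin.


Scaling: (x*sx, y*sy) = (-20*3, -13*-1) = (-60, 13)

(-60, 13)


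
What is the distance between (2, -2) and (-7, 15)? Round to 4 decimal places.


d = sqrt((-7-2)^2 + (15--2)^2) = 19.2354

19.2354


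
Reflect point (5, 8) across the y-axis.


Reflection across y-axis: (x, y) -> (-x, y)
(5, 8) -> (-5, 8)

(-5, 8)


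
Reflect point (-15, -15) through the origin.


Reflection through origin: (x, y) -> (-x, -y)
(-15, -15) -> (15, 15)

(15, 15)


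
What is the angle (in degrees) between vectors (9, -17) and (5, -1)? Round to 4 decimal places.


dot = 9*5 + -17*-1 = 62
|u| = 19.2354, |v| = 5.099
cos(angle) = 0.6321
angle = 50.7928 degrees

50.7928 degrees


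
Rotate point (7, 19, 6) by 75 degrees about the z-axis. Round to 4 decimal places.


x' = 7*cos(75) - 19*sin(75) = -16.5409
y' = 7*sin(75) + 19*cos(75) = 11.679
z' = 6

(-16.5409, 11.679, 6)


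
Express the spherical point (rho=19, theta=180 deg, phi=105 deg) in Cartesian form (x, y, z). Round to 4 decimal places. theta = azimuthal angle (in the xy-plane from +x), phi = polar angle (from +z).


x = 19 * sin(105) * cos(180) = -18.3526
y = 19 * sin(105) * sin(180) = 0
z = 19 * cos(105) = -4.9176

(-18.3526, 0, -4.9176)


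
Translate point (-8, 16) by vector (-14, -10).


Translation: (x+dx, y+dy) = (-8+-14, 16+-10) = (-22, 6)

(-22, 6)


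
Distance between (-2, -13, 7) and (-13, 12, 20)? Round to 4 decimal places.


d = sqrt((-13--2)^2 + (12--13)^2 + (20-7)^2) = 30.249

30.249


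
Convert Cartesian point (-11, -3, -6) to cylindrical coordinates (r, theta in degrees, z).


r = sqrt((-11)^2 + (-3)^2) = 11.4018
theta = atan2(-3, -11) = 195.2551 deg
z = -6

r = 11.4018, theta = 195.2551 deg, z = -6


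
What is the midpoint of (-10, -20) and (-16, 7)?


Midpoint = ((-10+-16)/2, (-20+7)/2) = (-13, -6.5)

(-13, -6.5)
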